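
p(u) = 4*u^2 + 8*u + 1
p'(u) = 8*u + 8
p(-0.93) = -2.98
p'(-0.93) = 0.56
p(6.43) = 217.82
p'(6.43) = 59.44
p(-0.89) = -2.95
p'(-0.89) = 0.88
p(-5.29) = 70.62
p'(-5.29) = -34.32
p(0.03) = 1.24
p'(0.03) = 8.24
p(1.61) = 24.25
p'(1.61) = 20.88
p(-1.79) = -0.50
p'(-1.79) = -6.32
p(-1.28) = -2.69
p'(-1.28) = -2.24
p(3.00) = 61.00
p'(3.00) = 32.00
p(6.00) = 193.00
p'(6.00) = 56.00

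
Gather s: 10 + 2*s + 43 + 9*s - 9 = 11*s + 44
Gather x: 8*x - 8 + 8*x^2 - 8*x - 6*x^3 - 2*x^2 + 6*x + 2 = -6*x^3 + 6*x^2 + 6*x - 6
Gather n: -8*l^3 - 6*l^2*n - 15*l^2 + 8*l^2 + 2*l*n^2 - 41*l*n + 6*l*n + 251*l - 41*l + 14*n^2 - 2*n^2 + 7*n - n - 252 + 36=-8*l^3 - 7*l^2 + 210*l + n^2*(2*l + 12) + n*(-6*l^2 - 35*l + 6) - 216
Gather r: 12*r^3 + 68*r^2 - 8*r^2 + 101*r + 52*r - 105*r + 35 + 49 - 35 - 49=12*r^3 + 60*r^2 + 48*r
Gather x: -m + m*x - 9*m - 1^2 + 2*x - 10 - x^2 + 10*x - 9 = -10*m - x^2 + x*(m + 12) - 20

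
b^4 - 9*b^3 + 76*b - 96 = (b - 8)*(b - 2)^2*(b + 3)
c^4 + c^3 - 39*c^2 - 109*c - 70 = (c - 7)*(c + 1)*(c + 2)*(c + 5)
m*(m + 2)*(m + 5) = m^3 + 7*m^2 + 10*m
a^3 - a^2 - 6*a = a*(a - 3)*(a + 2)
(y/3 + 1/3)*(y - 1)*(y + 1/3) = y^3/3 + y^2/9 - y/3 - 1/9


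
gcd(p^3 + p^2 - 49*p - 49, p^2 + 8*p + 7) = p^2 + 8*p + 7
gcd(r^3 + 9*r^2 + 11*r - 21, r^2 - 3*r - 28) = 1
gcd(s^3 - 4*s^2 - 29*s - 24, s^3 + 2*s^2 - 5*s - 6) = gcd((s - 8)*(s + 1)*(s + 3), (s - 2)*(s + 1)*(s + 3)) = s^2 + 4*s + 3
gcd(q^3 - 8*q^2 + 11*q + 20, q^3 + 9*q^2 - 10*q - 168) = q - 4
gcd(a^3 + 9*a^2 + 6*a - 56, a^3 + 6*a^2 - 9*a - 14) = a^2 + 5*a - 14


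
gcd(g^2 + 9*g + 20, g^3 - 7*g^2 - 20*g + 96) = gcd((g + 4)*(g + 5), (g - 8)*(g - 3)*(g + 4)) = g + 4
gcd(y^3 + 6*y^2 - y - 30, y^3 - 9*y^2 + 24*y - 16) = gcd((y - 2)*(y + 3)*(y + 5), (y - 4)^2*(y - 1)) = 1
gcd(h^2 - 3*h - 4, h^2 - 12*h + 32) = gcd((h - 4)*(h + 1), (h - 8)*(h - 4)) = h - 4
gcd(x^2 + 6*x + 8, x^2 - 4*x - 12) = x + 2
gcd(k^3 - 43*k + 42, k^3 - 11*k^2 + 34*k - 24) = k^2 - 7*k + 6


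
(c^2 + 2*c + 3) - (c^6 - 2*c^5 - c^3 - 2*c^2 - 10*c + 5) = -c^6 + 2*c^5 + c^3 + 3*c^2 + 12*c - 2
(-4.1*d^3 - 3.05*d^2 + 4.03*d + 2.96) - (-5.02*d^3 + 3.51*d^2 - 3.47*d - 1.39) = 0.92*d^3 - 6.56*d^2 + 7.5*d + 4.35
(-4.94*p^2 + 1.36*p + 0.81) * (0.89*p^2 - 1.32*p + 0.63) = -4.3966*p^4 + 7.7312*p^3 - 4.1865*p^2 - 0.2124*p + 0.5103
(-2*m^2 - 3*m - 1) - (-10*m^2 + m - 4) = 8*m^2 - 4*m + 3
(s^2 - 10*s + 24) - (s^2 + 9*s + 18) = 6 - 19*s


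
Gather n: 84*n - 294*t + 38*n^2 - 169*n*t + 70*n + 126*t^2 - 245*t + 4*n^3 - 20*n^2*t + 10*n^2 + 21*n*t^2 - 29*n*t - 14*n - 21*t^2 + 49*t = 4*n^3 + n^2*(48 - 20*t) + n*(21*t^2 - 198*t + 140) + 105*t^2 - 490*t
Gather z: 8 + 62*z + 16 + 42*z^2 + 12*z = 42*z^2 + 74*z + 24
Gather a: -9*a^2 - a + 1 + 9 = -9*a^2 - a + 10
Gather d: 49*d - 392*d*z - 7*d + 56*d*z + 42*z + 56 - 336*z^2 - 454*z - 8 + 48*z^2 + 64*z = d*(42 - 336*z) - 288*z^2 - 348*z + 48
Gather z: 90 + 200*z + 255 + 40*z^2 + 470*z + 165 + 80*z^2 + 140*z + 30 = 120*z^2 + 810*z + 540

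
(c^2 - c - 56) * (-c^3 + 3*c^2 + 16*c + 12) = -c^5 + 4*c^4 + 69*c^3 - 172*c^2 - 908*c - 672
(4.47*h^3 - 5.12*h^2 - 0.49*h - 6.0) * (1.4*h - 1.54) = 6.258*h^4 - 14.0518*h^3 + 7.1988*h^2 - 7.6454*h + 9.24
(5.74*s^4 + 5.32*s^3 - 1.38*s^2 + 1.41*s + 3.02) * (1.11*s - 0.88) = 6.3714*s^5 + 0.854*s^4 - 6.2134*s^3 + 2.7795*s^2 + 2.1114*s - 2.6576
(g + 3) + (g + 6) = 2*g + 9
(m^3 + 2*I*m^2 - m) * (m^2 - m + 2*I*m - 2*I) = m^5 - m^4 + 4*I*m^4 - 5*m^3 - 4*I*m^3 + 5*m^2 - 2*I*m^2 + 2*I*m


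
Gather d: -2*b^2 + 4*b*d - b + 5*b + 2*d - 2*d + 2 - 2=-2*b^2 + 4*b*d + 4*b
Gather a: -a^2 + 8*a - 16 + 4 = -a^2 + 8*a - 12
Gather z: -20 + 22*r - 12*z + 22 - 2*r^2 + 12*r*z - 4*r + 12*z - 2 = -2*r^2 + 12*r*z + 18*r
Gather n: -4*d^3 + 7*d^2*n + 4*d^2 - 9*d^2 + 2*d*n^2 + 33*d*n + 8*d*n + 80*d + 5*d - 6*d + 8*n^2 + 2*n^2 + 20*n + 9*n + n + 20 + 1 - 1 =-4*d^3 - 5*d^2 + 79*d + n^2*(2*d + 10) + n*(7*d^2 + 41*d + 30) + 20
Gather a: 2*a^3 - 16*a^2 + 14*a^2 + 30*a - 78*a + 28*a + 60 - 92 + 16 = 2*a^3 - 2*a^2 - 20*a - 16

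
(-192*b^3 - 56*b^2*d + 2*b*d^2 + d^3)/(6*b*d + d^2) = -32*b^2/d - 4*b + d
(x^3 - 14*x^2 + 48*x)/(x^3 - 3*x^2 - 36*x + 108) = x*(x - 8)/(x^2 + 3*x - 18)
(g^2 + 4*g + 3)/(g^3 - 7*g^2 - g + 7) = (g + 3)/(g^2 - 8*g + 7)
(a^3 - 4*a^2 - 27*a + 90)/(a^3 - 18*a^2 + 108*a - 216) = (a^2 + 2*a - 15)/(a^2 - 12*a + 36)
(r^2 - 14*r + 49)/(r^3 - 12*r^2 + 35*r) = (r - 7)/(r*(r - 5))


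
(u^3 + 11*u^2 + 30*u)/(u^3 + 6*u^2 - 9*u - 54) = u*(u + 5)/(u^2 - 9)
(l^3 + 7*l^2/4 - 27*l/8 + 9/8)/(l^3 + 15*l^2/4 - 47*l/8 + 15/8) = (l + 3)/(l + 5)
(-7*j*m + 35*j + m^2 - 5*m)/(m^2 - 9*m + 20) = (-7*j + m)/(m - 4)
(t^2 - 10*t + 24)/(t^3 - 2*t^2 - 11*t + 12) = (t - 6)/(t^2 + 2*t - 3)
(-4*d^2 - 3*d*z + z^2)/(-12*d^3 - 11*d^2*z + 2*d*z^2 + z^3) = (-4*d + z)/(-12*d^2 + d*z + z^2)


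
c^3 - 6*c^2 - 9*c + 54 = (c - 6)*(c - 3)*(c + 3)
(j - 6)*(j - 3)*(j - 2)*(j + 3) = j^4 - 8*j^3 + 3*j^2 + 72*j - 108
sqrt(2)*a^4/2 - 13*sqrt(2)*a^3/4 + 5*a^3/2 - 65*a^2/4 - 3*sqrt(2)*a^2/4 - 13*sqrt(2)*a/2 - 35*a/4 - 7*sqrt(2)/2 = (a - 7)*(a + 1/2)*(a + 2*sqrt(2))*(sqrt(2)*a/2 + 1/2)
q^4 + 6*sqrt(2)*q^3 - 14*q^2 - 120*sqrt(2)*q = q*(q - 3*sqrt(2))*(q + 4*sqrt(2))*(q + 5*sqrt(2))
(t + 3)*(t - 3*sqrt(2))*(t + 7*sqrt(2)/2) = t^3 + sqrt(2)*t^2/2 + 3*t^2 - 21*t + 3*sqrt(2)*t/2 - 63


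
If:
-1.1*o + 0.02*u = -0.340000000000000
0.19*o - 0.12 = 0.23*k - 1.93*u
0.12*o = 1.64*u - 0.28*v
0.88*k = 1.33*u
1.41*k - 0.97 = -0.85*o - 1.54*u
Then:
No Solution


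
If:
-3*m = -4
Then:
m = 4/3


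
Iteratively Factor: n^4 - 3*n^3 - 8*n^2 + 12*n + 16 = (n - 2)*(n^3 - n^2 - 10*n - 8) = (n - 2)*(n + 2)*(n^2 - 3*n - 4) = (n - 4)*(n - 2)*(n + 2)*(n + 1)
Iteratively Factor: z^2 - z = (z)*(z - 1)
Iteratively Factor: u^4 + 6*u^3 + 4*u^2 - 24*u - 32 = (u - 2)*(u^3 + 8*u^2 + 20*u + 16) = (u - 2)*(u + 4)*(u^2 + 4*u + 4) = (u - 2)*(u + 2)*(u + 4)*(u + 2)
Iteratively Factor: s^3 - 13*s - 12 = (s - 4)*(s^2 + 4*s + 3) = (s - 4)*(s + 3)*(s + 1)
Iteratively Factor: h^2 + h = (h + 1)*(h)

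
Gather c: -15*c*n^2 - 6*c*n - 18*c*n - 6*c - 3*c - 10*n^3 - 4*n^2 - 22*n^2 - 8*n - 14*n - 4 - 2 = c*(-15*n^2 - 24*n - 9) - 10*n^3 - 26*n^2 - 22*n - 6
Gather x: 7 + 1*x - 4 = x + 3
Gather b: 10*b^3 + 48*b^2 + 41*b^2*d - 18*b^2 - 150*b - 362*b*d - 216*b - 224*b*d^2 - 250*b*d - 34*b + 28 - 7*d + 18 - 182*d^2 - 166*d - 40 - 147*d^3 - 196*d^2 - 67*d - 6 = 10*b^3 + b^2*(41*d + 30) + b*(-224*d^2 - 612*d - 400) - 147*d^3 - 378*d^2 - 240*d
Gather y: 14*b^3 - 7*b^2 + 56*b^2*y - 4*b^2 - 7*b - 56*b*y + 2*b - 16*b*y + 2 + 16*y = 14*b^3 - 11*b^2 - 5*b + y*(56*b^2 - 72*b + 16) + 2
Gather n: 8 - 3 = 5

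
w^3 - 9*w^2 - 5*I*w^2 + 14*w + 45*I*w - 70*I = (w - 7)*(w - 2)*(w - 5*I)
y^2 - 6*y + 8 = (y - 4)*(y - 2)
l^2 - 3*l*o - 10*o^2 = (l - 5*o)*(l + 2*o)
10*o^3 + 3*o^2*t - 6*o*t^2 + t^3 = (-5*o + t)*(-2*o + t)*(o + t)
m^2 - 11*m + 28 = (m - 7)*(m - 4)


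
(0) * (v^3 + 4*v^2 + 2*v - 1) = 0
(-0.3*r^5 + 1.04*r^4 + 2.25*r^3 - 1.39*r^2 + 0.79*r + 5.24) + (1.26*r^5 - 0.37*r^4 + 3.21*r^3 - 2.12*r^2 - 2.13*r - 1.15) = 0.96*r^5 + 0.67*r^4 + 5.46*r^3 - 3.51*r^2 - 1.34*r + 4.09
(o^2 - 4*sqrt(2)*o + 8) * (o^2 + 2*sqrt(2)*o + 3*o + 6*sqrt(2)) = o^4 - 2*sqrt(2)*o^3 + 3*o^3 - 6*sqrt(2)*o^2 - 8*o^2 - 24*o + 16*sqrt(2)*o + 48*sqrt(2)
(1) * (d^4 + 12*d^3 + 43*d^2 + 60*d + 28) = d^4 + 12*d^3 + 43*d^2 + 60*d + 28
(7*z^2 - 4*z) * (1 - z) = -7*z^3 + 11*z^2 - 4*z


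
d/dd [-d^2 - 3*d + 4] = -2*d - 3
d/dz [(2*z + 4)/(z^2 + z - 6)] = 2*(z^2 + z - (z + 2)*(2*z + 1) - 6)/(z^2 + z - 6)^2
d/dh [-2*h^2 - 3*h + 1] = -4*h - 3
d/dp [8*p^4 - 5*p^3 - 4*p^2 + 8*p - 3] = 32*p^3 - 15*p^2 - 8*p + 8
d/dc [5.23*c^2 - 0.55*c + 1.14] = 10.46*c - 0.55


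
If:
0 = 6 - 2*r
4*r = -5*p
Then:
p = -12/5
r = 3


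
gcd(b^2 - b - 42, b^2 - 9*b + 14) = b - 7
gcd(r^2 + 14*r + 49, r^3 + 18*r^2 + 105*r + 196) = r^2 + 14*r + 49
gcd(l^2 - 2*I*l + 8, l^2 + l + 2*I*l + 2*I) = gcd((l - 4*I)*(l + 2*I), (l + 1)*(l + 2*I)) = l + 2*I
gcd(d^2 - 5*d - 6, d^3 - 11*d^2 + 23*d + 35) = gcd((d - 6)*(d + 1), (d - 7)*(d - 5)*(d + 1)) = d + 1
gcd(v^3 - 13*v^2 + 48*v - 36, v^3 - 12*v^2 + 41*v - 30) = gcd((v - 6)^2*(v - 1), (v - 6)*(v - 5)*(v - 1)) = v^2 - 7*v + 6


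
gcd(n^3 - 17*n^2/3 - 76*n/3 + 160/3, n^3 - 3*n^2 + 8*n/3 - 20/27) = n - 5/3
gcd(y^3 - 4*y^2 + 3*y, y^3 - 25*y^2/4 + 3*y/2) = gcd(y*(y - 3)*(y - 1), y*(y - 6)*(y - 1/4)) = y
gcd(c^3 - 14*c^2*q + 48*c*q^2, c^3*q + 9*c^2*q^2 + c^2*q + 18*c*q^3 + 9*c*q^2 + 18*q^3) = 1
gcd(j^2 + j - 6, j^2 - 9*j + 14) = j - 2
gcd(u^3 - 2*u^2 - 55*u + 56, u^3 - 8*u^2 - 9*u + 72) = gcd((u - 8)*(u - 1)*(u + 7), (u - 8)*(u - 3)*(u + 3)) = u - 8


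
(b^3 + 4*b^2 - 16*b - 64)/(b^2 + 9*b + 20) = (b^2 - 16)/(b + 5)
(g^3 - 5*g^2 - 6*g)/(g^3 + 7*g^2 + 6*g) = (g - 6)/(g + 6)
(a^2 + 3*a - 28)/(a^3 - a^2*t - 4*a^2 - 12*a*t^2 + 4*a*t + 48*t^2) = (-a - 7)/(-a^2 + a*t + 12*t^2)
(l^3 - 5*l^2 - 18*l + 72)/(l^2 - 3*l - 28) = (l^2 - 9*l + 18)/(l - 7)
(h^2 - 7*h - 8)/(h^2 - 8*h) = (h + 1)/h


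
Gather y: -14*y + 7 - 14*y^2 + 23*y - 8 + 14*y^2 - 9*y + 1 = 0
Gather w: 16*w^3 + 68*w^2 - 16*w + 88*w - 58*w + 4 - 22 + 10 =16*w^3 + 68*w^2 + 14*w - 8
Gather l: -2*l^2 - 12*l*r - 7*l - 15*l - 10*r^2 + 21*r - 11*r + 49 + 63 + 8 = -2*l^2 + l*(-12*r - 22) - 10*r^2 + 10*r + 120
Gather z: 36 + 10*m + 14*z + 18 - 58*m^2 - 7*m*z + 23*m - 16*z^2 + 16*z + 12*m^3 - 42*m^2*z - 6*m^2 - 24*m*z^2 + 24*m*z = 12*m^3 - 64*m^2 + 33*m + z^2*(-24*m - 16) + z*(-42*m^2 + 17*m + 30) + 54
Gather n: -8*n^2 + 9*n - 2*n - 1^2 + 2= -8*n^2 + 7*n + 1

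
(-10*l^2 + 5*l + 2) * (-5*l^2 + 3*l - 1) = 50*l^4 - 55*l^3 + 15*l^2 + l - 2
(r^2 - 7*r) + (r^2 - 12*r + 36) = 2*r^2 - 19*r + 36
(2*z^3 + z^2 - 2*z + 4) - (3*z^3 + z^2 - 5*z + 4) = -z^3 + 3*z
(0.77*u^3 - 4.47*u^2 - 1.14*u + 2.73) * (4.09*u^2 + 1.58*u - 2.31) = 3.1493*u^5 - 17.0657*u^4 - 13.5039*u^3 + 19.6902*u^2 + 6.9468*u - 6.3063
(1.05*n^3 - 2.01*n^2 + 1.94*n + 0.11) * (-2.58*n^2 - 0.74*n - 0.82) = -2.709*n^5 + 4.4088*n^4 - 4.3788*n^3 - 0.0712000000000004*n^2 - 1.6722*n - 0.0902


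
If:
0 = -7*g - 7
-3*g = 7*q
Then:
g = -1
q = 3/7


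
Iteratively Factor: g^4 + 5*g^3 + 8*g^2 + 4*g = (g + 2)*(g^3 + 3*g^2 + 2*g) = g*(g + 2)*(g^2 + 3*g + 2) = g*(g + 2)^2*(g + 1)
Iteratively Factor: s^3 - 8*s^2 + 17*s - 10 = (s - 2)*(s^2 - 6*s + 5) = (s - 5)*(s - 2)*(s - 1)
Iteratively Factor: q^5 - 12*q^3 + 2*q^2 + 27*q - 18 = (q + 2)*(q^4 - 2*q^3 - 8*q^2 + 18*q - 9) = (q - 1)*(q + 2)*(q^3 - q^2 - 9*q + 9) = (q - 3)*(q - 1)*(q + 2)*(q^2 + 2*q - 3) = (q - 3)*(q - 1)*(q + 2)*(q + 3)*(q - 1)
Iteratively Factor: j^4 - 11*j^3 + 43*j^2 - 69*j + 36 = (j - 3)*(j^3 - 8*j^2 + 19*j - 12) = (j - 3)*(j - 1)*(j^2 - 7*j + 12) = (j - 4)*(j - 3)*(j - 1)*(j - 3)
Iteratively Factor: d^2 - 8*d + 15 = (d - 5)*(d - 3)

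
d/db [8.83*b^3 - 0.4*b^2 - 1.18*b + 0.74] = 26.49*b^2 - 0.8*b - 1.18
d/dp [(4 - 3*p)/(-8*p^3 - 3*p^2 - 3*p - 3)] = 3*(-16*p^3 + 29*p^2 + 8*p + 7)/(64*p^6 + 48*p^5 + 57*p^4 + 66*p^3 + 27*p^2 + 18*p + 9)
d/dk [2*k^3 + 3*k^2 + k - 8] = 6*k^2 + 6*k + 1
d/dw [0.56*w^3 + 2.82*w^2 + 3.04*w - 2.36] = 1.68*w^2 + 5.64*w + 3.04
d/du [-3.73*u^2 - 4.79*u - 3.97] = -7.46*u - 4.79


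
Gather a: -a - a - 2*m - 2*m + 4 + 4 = -2*a - 4*m + 8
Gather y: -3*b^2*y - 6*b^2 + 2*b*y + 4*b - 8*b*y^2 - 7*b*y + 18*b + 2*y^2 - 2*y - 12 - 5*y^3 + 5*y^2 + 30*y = -6*b^2 + 22*b - 5*y^3 + y^2*(7 - 8*b) + y*(-3*b^2 - 5*b + 28) - 12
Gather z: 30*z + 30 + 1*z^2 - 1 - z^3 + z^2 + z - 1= -z^3 + 2*z^2 + 31*z + 28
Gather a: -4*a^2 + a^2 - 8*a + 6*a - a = -3*a^2 - 3*a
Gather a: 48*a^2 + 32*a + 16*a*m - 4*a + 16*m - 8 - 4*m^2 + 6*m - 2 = 48*a^2 + a*(16*m + 28) - 4*m^2 + 22*m - 10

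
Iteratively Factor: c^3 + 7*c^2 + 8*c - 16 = (c + 4)*(c^2 + 3*c - 4) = (c + 4)^2*(c - 1)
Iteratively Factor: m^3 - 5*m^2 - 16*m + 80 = (m - 4)*(m^2 - m - 20) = (m - 5)*(m - 4)*(m + 4)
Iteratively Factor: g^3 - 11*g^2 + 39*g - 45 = (g - 5)*(g^2 - 6*g + 9) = (g - 5)*(g - 3)*(g - 3)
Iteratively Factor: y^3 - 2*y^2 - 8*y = (y + 2)*(y^2 - 4*y) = (y - 4)*(y + 2)*(y)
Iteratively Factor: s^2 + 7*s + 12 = (s + 3)*(s + 4)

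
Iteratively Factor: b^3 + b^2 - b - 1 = (b + 1)*(b^2 - 1) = (b - 1)*(b + 1)*(b + 1)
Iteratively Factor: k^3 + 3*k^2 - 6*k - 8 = (k + 1)*(k^2 + 2*k - 8) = (k - 2)*(k + 1)*(k + 4)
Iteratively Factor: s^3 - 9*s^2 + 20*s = (s)*(s^2 - 9*s + 20) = s*(s - 5)*(s - 4)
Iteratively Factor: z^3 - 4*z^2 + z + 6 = (z - 2)*(z^2 - 2*z - 3) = (z - 2)*(z + 1)*(z - 3)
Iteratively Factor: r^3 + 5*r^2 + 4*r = (r + 1)*(r^2 + 4*r) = r*(r + 1)*(r + 4)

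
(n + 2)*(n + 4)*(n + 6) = n^3 + 12*n^2 + 44*n + 48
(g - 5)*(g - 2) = g^2 - 7*g + 10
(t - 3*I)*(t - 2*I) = t^2 - 5*I*t - 6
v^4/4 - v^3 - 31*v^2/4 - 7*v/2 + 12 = (v/4 + 1/2)*(v - 8)*(v - 1)*(v + 3)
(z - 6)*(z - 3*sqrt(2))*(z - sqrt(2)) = z^3 - 6*z^2 - 4*sqrt(2)*z^2 + 6*z + 24*sqrt(2)*z - 36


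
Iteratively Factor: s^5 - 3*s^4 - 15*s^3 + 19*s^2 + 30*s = (s + 3)*(s^4 - 6*s^3 + 3*s^2 + 10*s) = (s + 1)*(s + 3)*(s^3 - 7*s^2 + 10*s) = s*(s + 1)*(s + 3)*(s^2 - 7*s + 10) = s*(s - 2)*(s + 1)*(s + 3)*(s - 5)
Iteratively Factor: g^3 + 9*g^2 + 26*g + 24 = (g + 2)*(g^2 + 7*g + 12) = (g + 2)*(g + 4)*(g + 3)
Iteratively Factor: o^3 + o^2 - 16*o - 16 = (o - 4)*(o^2 + 5*o + 4) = (o - 4)*(o + 1)*(o + 4)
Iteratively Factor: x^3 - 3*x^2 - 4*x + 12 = (x + 2)*(x^2 - 5*x + 6) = (x - 2)*(x + 2)*(x - 3)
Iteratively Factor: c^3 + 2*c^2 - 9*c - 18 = (c + 3)*(c^2 - c - 6) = (c + 2)*(c + 3)*(c - 3)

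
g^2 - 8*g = g*(g - 8)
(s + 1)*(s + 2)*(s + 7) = s^3 + 10*s^2 + 23*s + 14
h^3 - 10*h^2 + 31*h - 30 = (h - 5)*(h - 3)*(h - 2)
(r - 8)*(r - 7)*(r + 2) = r^3 - 13*r^2 + 26*r + 112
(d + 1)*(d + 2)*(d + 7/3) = d^3 + 16*d^2/3 + 9*d + 14/3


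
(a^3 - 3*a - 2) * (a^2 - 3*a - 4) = a^5 - 3*a^4 - 7*a^3 + 7*a^2 + 18*a + 8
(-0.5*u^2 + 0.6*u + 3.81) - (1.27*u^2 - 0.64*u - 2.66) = -1.77*u^2 + 1.24*u + 6.47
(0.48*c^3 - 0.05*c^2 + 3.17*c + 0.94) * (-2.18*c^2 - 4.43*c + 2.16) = -1.0464*c^5 - 2.0174*c^4 - 5.6523*c^3 - 16.2003*c^2 + 2.683*c + 2.0304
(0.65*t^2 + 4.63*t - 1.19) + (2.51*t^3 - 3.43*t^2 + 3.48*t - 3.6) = 2.51*t^3 - 2.78*t^2 + 8.11*t - 4.79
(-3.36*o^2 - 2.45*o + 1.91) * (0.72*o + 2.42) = -2.4192*o^3 - 9.8952*o^2 - 4.5538*o + 4.6222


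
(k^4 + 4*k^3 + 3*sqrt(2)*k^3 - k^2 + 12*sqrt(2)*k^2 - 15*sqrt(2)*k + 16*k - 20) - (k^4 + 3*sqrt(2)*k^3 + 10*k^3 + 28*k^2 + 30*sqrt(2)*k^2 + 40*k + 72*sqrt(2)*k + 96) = -6*k^3 - 29*k^2 - 18*sqrt(2)*k^2 - 87*sqrt(2)*k - 24*k - 116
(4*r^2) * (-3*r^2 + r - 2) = -12*r^4 + 4*r^3 - 8*r^2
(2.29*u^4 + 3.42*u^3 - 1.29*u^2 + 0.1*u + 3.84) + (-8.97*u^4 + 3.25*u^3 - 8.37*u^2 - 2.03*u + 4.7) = -6.68*u^4 + 6.67*u^3 - 9.66*u^2 - 1.93*u + 8.54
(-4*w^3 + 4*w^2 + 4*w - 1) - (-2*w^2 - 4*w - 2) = -4*w^3 + 6*w^2 + 8*w + 1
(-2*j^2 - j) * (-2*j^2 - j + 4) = 4*j^4 + 4*j^3 - 7*j^2 - 4*j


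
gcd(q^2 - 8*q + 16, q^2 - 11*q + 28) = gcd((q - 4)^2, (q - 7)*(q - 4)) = q - 4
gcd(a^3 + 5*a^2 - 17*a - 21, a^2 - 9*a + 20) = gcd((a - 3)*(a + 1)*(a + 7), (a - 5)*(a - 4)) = 1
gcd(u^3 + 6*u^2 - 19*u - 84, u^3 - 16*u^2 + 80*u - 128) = u - 4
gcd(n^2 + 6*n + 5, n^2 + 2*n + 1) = n + 1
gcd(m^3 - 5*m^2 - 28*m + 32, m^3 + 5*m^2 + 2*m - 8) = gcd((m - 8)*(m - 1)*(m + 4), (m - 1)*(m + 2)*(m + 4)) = m^2 + 3*m - 4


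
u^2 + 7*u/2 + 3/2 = (u + 1/2)*(u + 3)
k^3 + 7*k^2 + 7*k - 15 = (k - 1)*(k + 3)*(k + 5)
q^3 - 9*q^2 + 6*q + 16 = (q - 8)*(q - 2)*(q + 1)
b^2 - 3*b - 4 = (b - 4)*(b + 1)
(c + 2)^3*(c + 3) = c^4 + 9*c^3 + 30*c^2 + 44*c + 24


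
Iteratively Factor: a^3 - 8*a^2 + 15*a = (a - 3)*(a^2 - 5*a) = (a - 5)*(a - 3)*(a)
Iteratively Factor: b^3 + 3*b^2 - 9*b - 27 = (b + 3)*(b^2 - 9) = (b - 3)*(b + 3)*(b + 3)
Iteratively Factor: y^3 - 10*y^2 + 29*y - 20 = (y - 5)*(y^2 - 5*y + 4) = (y - 5)*(y - 4)*(y - 1)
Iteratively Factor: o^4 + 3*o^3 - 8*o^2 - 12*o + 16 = (o + 2)*(o^3 + o^2 - 10*o + 8) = (o - 2)*(o + 2)*(o^2 + 3*o - 4) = (o - 2)*(o - 1)*(o + 2)*(o + 4)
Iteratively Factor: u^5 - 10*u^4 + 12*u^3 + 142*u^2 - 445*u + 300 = (u - 5)*(u^4 - 5*u^3 - 13*u^2 + 77*u - 60) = (u - 5)^2*(u^3 - 13*u + 12) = (u - 5)^2*(u - 1)*(u^2 + u - 12) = (u - 5)^2*(u - 3)*(u - 1)*(u + 4)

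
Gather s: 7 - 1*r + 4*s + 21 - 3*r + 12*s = -4*r + 16*s + 28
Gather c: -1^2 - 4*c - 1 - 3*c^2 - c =-3*c^2 - 5*c - 2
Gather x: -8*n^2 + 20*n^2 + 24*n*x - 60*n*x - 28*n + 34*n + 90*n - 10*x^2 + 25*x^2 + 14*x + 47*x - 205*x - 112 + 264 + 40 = 12*n^2 + 96*n + 15*x^2 + x*(-36*n - 144) + 192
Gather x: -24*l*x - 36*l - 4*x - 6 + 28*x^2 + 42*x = -36*l + 28*x^2 + x*(38 - 24*l) - 6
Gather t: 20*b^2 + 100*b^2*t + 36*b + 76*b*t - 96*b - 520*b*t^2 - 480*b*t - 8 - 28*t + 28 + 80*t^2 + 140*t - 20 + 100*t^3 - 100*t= 20*b^2 - 60*b + 100*t^3 + t^2*(80 - 520*b) + t*(100*b^2 - 404*b + 12)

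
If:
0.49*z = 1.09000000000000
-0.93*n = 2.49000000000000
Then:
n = -2.68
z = 2.22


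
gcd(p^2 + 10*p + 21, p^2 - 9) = p + 3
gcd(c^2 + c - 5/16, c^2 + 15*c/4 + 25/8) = c + 5/4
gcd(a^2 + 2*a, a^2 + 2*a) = a^2 + 2*a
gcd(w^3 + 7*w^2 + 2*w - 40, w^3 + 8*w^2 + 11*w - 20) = w^2 + 9*w + 20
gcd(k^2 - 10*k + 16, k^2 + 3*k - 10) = k - 2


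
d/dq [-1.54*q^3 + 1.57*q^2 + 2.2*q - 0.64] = -4.62*q^2 + 3.14*q + 2.2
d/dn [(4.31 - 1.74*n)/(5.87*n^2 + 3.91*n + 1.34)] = (10.2138*n^2 - 50.5994*n - 19.1837)/(34.4569*n^4 + 45.9034*n^3 + 31.0197*n^2 + 10.4788*n + 1.7956)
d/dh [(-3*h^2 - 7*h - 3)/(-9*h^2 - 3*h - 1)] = 2*(-27*h^2 - 24*h - 1)/(81*h^4 + 54*h^3 + 27*h^2 + 6*h + 1)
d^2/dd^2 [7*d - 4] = 0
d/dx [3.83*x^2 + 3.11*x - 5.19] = 7.66*x + 3.11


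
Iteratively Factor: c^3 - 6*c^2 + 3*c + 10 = (c - 2)*(c^2 - 4*c - 5) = (c - 2)*(c + 1)*(c - 5)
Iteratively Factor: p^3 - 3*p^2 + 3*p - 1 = (p - 1)*(p^2 - 2*p + 1) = (p - 1)^2*(p - 1)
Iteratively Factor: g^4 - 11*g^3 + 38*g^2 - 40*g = (g - 4)*(g^3 - 7*g^2 + 10*g) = (g - 5)*(g - 4)*(g^2 - 2*g) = (g - 5)*(g - 4)*(g - 2)*(g)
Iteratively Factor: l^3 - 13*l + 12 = (l + 4)*(l^2 - 4*l + 3) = (l - 3)*(l + 4)*(l - 1)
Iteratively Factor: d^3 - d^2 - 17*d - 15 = (d - 5)*(d^2 + 4*d + 3) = (d - 5)*(d + 3)*(d + 1)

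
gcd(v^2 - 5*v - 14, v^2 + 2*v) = v + 2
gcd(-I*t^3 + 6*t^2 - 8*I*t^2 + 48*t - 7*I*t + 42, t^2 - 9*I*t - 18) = 1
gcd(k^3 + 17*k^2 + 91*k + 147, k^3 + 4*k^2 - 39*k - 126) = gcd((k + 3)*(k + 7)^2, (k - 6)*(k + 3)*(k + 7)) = k^2 + 10*k + 21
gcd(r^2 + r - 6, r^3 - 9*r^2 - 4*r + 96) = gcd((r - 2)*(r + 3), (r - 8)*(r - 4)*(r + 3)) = r + 3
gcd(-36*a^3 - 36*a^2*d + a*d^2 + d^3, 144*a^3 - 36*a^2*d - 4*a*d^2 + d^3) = 36*a^2 - d^2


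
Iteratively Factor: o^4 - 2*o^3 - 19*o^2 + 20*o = (o + 4)*(o^3 - 6*o^2 + 5*o) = o*(o + 4)*(o^2 - 6*o + 5) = o*(o - 1)*(o + 4)*(o - 5)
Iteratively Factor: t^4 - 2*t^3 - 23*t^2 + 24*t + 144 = (t + 3)*(t^3 - 5*t^2 - 8*t + 48) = (t - 4)*(t + 3)*(t^2 - t - 12) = (t - 4)^2*(t + 3)*(t + 3)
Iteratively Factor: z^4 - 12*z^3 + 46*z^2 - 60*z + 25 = (z - 5)*(z^3 - 7*z^2 + 11*z - 5) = (z - 5)^2*(z^2 - 2*z + 1) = (z - 5)^2*(z - 1)*(z - 1)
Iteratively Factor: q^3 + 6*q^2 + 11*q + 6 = (q + 3)*(q^2 + 3*q + 2) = (q + 2)*(q + 3)*(q + 1)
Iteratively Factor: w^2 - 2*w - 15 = (w - 5)*(w + 3)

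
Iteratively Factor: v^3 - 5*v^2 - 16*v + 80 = (v + 4)*(v^2 - 9*v + 20) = (v - 4)*(v + 4)*(v - 5)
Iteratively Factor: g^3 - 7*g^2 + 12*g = (g - 3)*(g^2 - 4*g) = g*(g - 3)*(g - 4)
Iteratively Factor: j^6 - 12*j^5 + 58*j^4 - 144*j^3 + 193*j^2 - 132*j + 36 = (j - 1)*(j^5 - 11*j^4 + 47*j^3 - 97*j^2 + 96*j - 36) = (j - 1)^2*(j^4 - 10*j^3 + 37*j^2 - 60*j + 36) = (j - 3)*(j - 1)^2*(j^3 - 7*j^2 + 16*j - 12) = (j - 3)^2*(j - 1)^2*(j^2 - 4*j + 4) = (j - 3)^2*(j - 2)*(j - 1)^2*(j - 2)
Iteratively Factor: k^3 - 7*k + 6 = (k - 1)*(k^2 + k - 6) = (k - 2)*(k - 1)*(k + 3)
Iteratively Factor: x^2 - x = (x - 1)*(x)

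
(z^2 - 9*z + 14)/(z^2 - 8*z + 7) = (z - 2)/(z - 1)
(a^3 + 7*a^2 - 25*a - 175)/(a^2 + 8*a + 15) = (a^2 + 2*a - 35)/(a + 3)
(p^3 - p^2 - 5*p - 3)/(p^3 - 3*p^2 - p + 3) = (p + 1)/(p - 1)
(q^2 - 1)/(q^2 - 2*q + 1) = (q + 1)/(q - 1)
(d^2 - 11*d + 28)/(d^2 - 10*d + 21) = (d - 4)/(d - 3)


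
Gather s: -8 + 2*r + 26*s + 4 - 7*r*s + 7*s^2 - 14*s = 2*r + 7*s^2 + s*(12 - 7*r) - 4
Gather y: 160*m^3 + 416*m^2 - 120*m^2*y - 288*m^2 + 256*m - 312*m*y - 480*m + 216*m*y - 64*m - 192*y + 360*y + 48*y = 160*m^3 + 128*m^2 - 288*m + y*(-120*m^2 - 96*m + 216)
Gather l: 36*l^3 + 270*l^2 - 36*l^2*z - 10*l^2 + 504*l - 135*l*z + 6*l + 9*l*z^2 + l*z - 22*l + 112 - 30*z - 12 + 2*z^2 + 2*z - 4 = 36*l^3 + l^2*(260 - 36*z) + l*(9*z^2 - 134*z + 488) + 2*z^2 - 28*z + 96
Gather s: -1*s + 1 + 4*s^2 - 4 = 4*s^2 - s - 3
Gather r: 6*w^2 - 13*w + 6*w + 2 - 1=6*w^2 - 7*w + 1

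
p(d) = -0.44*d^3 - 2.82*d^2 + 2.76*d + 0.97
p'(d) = -1.32*d^2 - 5.64*d + 2.76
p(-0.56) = -1.38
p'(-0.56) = 5.50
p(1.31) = -1.24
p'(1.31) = -6.89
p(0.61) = 1.50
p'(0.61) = -1.17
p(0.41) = 1.60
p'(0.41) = 0.23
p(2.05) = -9.01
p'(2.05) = -14.35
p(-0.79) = -2.75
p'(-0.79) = 6.39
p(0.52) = 1.58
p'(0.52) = -0.53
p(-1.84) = -10.91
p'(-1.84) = 8.67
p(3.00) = -28.01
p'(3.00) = -26.04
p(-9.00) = 68.47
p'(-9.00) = -53.40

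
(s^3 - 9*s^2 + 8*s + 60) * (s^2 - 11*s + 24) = s^5 - 20*s^4 + 131*s^3 - 244*s^2 - 468*s + 1440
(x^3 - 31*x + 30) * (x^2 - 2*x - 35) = x^5 - 2*x^4 - 66*x^3 + 92*x^2 + 1025*x - 1050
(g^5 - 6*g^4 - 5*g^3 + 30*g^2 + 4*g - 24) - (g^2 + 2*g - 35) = g^5 - 6*g^4 - 5*g^3 + 29*g^2 + 2*g + 11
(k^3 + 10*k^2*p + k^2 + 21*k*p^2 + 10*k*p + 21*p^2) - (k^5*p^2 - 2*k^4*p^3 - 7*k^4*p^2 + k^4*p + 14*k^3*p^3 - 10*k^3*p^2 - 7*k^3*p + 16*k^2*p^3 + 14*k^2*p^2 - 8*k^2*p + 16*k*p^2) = -k^5*p^2 + 2*k^4*p^3 + 7*k^4*p^2 - k^4*p - 14*k^3*p^3 + 10*k^3*p^2 + 7*k^3*p + k^3 - 16*k^2*p^3 - 14*k^2*p^2 + 18*k^2*p + k^2 + 5*k*p^2 + 10*k*p + 21*p^2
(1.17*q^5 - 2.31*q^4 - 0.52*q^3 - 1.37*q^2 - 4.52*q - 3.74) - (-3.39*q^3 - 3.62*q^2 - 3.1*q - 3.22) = 1.17*q^5 - 2.31*q^4 + 2.87*q^3 + 2.25*q^2 - 1.42*q - 0.52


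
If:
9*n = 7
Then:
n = 7/9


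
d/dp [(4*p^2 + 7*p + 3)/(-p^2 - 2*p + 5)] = (-p^2 + 46*p + 41)/(p^4 + 4*p^3 - 6*p^2 - 20*p + 25)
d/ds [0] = 0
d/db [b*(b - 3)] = 2*b - 3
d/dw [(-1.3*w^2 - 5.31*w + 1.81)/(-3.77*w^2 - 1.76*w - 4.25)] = (-17.7307*w^2 + 24.6974*w + 25.7531)/(14.2129*w^4 + 13.2704*w^3 + 35.1426*w^2 + 14.96*w + 18.0625)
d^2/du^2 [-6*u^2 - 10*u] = -12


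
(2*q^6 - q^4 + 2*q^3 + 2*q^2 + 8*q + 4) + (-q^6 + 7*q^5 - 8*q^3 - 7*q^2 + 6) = q^6 + 7*q^5 - q^4 - 6*q^3 - 5*q^2 + 8*q + 10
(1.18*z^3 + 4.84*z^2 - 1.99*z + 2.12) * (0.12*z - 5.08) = 0.1416*z^4 - 5.4136*z^3 - 24.826*z^2 + 10.3636*z - 10.7696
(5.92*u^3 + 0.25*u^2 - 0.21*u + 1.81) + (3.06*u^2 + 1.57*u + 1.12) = 5.92*u^3 + 3.31*u^2 + 1.36*u + 2.93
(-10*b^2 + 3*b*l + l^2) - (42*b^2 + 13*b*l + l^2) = -52*b^2 - 10*b*l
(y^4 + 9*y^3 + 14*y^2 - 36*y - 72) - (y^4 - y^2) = 9*y^3 + 15*y^2 - 36*y - 72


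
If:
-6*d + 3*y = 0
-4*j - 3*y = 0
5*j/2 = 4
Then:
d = -16/15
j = 8/5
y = -32/15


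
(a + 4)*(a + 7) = a^2 + 11*a + 28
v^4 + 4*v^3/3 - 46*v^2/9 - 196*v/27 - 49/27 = (v - 7/3)*(v + 1/3)*(v + 1)*(v + 7/3)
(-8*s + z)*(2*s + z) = -16*s^2 - 6*s*z + z^2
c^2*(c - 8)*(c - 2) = c^4 - 10*c^3 + 16*c^2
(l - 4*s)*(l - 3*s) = l^2 - 7*l*s + 12*s^2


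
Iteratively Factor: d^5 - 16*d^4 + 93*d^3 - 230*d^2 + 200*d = (d - 2)*(d^4 - 14*d^3 + 65*d^2 - 100*d) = (d - 5)*(d - 2)*(d^3 - 9*d^2 + 20*d) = (d - 5)*(d - 4)*(d - 2)*(d^2 - 5*d) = d*(d - 5)*(d - 4)*(d - 2)*(d - 5)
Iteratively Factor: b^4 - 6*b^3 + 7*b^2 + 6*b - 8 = (b - 4)*(b^3 - 2*b^2 - b + 2) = (b - 4)*(b - 2)*(b^2 - 1) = (b - 4)*(b - 2)*(b + 1)*(b - 1)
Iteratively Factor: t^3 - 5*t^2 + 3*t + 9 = (t - 3)*(t^2 - 2*t - 3) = (t - 3)^2*(t + 1)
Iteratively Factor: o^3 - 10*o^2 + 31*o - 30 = (o - 2)*(o^2 - 8*o + 15) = (o - 5)*(o - 2)*(o - 3)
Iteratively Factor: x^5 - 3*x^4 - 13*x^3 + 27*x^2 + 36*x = (x - 4)*(x^4 + x^3 - 9*x^2 - 9*x) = (x - 4)*(x + 3)*(x^3 - 2*x^2 - 3*x) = (x - 4)*(x + 1)*(x + 3)*(x^2 - 3*x) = (x - 4)*(x - 3)*(x + 1)*(x + 3)*(x)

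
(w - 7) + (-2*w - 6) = -w - 13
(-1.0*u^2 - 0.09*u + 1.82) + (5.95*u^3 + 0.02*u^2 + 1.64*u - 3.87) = 5.95*u^3 - 0.98*u^2 + 1.55*u - 2.05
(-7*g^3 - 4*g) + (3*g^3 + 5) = -4*g^3 - 4*g + 5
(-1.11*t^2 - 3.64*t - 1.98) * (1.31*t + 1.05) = -1.4541*t^3 - 5.9339*t^2 - 6.4158*t - 2.079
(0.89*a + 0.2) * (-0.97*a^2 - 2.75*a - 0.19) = -0.8633*a^3 - 2.6415*a^2 - 0.7191*a - 0.038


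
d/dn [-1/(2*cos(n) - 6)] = -sin(n)/(2*(cos(n) - 3)^2)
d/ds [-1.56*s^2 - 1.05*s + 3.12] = -3.12*s - 1.05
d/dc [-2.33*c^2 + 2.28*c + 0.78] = 2.28 - 4.66*c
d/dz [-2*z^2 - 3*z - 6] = -4*z - 3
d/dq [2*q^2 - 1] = 4*q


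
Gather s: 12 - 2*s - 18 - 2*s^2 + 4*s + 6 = -2*s^2 + 2*s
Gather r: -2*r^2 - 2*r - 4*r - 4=-2*r^2 - 6*r - 4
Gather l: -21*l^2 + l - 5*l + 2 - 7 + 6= -21*l^2 - 4*l + 1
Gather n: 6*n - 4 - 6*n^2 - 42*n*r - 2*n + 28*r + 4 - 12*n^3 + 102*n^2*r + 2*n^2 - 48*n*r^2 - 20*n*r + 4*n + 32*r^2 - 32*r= -12*n^3 + n^2*(102*r - 4) + n*(-48*r^2 - 62*r + 8) + 32*r^2 - 4*r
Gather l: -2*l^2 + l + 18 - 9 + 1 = -2*l^2 + l + 10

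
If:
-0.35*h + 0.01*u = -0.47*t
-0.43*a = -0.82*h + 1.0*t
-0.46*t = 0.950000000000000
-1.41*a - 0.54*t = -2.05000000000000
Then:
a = 2.24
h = -1.34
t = -2.07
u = 50.12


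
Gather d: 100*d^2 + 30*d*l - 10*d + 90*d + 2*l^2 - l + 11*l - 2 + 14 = 100*d^2 + d*(30*l + 80) + 2*l^2 + 10*l + 12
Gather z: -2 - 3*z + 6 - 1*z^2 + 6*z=-z^2 + 3*z + 4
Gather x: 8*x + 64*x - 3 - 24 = 72*x - 27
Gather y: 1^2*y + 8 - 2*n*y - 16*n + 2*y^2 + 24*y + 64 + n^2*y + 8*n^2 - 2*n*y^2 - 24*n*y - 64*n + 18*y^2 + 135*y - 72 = 8*n^2 - 80*n + y^2*(20 - 2*n) + y*(n^2 - 26*n + 160)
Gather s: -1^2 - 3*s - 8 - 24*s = -27*s - 9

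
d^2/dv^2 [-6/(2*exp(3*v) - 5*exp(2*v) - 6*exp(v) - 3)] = 12*(4*(-3*exp(2*v) + 5*exp(v) + 3)^2*exp(v) + (9*exp(2*v) - 10*exp(v) - 3)*(-2*exp(3*v) + 5*exp(2*v) + 6*exp(v) + 3))*exp(v)/(-2*exp(3*v) + 5*exp(2*v) + 6*exp(v) + 3)^3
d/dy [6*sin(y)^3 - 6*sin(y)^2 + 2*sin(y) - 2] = 2*(3*sin(y) - 1)^2*cos(y)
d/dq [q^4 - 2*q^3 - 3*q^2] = 2*q*(2*q^2 - 3*q - 3)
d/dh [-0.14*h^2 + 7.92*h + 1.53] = 7.92 - 0.28*h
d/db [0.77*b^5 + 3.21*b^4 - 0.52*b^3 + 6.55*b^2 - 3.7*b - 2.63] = 3.85*b^4 + 12.84*b^3 - 1.56*b^2 + 13.1*b - 3.7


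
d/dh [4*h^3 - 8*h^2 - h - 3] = 12*h^2 - 16*h - 1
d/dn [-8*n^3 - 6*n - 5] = -24*n^2 - 6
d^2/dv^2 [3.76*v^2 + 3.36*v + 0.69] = 7.52000000000000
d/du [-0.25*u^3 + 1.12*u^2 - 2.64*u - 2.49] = -0.75*u^2 + 2.24*u - 2.64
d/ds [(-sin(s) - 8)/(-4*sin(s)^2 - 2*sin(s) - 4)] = (-32*sin(s) + cos(2*s) - 7)*cos(s)/(2*(sin(s) - cos(2*s) + 3)^2)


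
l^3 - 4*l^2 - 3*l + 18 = (l - 3)^2*(l + 2)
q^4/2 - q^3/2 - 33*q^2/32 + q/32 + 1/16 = (q/2 + 1/2)*(q - 2)*(q - 1/4)*(q + 1/4)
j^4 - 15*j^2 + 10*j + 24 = (j - 3)*(j - 2)*(j + 1)*(j + 4)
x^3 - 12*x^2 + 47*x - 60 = (x - 5)*(x - 4)*(x - 3)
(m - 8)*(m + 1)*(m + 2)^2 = m^4 - 3*m^3 - 32*m^2 - 60*m - 32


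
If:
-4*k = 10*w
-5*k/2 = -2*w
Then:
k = 0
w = 0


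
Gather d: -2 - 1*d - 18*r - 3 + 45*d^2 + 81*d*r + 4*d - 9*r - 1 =45*d^2 + d*(81*r + 3) - 27*r - 6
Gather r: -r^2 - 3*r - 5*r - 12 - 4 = -r^2 - 8*r - 16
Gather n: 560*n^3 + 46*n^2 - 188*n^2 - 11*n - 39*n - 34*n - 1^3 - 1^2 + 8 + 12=560*n^3 - 142*n^2 - 84*n + 18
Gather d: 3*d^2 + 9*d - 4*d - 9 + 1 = 3*d^2 + 5*d - 8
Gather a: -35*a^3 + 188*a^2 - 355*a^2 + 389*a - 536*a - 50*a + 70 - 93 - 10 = -35*a^3 - 167*a^2 - 197*a - 33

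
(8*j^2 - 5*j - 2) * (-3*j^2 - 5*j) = -24*j^4 - 25*j^3 + 31*j^2 + 10*j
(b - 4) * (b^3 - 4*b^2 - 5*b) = b^4 - 8*b^3 + 11*b^2 + 20*b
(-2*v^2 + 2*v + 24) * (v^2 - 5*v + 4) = -2*v^4 + 12*v^3 + 6*v^2 - 112*v + 96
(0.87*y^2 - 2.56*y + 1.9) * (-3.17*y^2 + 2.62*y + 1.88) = -2.7579*y^4 + 10.3946*y^3 - 11.0946*y^2 + 0.1652*y + 3.572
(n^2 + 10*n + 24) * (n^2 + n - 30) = n^4 + 11*n^3 + 4*n^2 - 276*n - 720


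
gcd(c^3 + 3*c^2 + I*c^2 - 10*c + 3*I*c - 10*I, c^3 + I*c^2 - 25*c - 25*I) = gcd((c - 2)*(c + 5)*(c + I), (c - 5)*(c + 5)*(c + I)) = c^2 + c*(5 + I) + 5*I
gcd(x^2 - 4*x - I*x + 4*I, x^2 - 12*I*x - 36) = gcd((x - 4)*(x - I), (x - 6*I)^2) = 1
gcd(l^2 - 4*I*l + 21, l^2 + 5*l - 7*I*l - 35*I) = l - 7*I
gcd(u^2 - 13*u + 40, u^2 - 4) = 1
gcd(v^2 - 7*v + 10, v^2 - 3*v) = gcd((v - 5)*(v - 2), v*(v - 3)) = 1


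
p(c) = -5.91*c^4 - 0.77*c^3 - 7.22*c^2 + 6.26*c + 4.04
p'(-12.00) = 40696.82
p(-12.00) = -122329.96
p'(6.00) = -5269.78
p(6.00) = -8044.00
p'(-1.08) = 48.94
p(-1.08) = -18.21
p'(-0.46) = 14.71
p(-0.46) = -0.56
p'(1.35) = -75.61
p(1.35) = -22.19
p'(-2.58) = 434.12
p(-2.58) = -308.80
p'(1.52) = -104.04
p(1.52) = -37.38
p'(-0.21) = 9.41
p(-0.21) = 2.40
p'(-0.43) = 13.92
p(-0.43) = -0.13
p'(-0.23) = 9.75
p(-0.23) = 2.21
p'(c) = -23.64*c^3 - 2.31*c^2 - 14.44*c + 6.26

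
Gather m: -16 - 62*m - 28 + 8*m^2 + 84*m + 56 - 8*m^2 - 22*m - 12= 0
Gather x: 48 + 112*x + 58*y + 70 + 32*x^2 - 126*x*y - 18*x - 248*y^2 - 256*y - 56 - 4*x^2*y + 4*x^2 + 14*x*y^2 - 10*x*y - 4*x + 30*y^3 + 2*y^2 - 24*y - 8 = x^2*(36 - 4*y) + x*(14*y^2 - 136*y + 90) + 30*y^3 - 246*y^2 - 222*y + 54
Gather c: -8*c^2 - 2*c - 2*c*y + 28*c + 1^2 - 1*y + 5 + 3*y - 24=-8*c^2 + c*(26 - 2*y) + 2*y - 18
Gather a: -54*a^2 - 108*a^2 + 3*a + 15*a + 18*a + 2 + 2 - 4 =-162*a^2 + 36*a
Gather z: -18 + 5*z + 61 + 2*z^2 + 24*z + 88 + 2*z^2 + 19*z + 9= 4*z^2 + 48*z + 140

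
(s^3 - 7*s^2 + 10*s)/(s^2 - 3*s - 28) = s*(-s^2 + 7*s - 10)/(-s^2 + 3*s + 28)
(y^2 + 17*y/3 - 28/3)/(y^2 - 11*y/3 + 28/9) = 3*(y + 7)/(3*y - 7)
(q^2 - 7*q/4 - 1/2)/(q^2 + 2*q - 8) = (q + 1/4)/(q + 4)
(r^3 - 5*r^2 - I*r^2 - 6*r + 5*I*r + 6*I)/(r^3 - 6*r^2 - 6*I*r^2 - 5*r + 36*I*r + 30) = (r + 1)/(r - 5*I)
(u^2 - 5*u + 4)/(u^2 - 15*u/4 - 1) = 4*(u - 1)/(4*u + 1)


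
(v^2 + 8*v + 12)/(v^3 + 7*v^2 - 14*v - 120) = (v + 2)/(v^2 + v - 20)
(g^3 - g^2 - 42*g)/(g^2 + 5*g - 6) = g*(g - 7)/(g - 1)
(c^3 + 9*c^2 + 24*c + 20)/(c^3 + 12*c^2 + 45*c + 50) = (c + 2)/(c + 5)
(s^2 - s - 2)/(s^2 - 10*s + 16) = (s + 1)/(s - 8)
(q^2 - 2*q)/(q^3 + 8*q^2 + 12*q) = (q - 2)/(q^2 + 8*q + 12)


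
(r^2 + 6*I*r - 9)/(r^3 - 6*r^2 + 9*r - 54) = (r + 3*I)/(r^2 - 3*r*(2 + I) + 18*I)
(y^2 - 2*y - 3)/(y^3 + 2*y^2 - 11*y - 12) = 1/(y + 4)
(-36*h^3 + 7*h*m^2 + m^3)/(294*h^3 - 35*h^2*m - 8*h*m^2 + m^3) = (-6*h^2 + h*m + m^2)/(49*h^2 - 14*h*m + m^2)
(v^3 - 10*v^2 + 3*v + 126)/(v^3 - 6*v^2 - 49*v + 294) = (v + 3)/(v + 7)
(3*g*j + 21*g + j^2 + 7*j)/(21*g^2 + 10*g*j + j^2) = (j + 7)/(7*g + j)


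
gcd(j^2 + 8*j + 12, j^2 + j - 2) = j + 2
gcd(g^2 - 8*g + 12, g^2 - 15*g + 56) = 1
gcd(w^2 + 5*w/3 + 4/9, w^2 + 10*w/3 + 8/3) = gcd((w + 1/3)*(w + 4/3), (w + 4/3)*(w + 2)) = w + 4/3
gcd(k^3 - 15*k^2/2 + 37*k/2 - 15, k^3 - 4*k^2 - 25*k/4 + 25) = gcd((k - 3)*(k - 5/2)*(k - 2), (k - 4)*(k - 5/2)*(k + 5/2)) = k - 5/2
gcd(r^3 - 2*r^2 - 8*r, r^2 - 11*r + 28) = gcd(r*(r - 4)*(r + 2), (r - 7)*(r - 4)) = r - 4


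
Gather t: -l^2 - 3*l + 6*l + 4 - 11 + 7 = -l^2 + 3*l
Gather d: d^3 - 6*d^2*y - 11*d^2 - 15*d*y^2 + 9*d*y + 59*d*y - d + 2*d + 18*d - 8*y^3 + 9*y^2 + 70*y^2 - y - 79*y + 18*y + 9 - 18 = d^3 + d^2*(-6*y - 11) + d*(-15*y^2 + 68*y + 19) - 8*y^3 + 79*y^2 - 62*y - 9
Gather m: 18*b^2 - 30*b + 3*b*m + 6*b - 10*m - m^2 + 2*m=18*b^2 - 24*b - m^2 + m*(3*b - 8)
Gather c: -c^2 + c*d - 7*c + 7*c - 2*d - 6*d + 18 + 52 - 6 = -c^2 + c*d - 8*d + 64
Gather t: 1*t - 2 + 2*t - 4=3*t - 6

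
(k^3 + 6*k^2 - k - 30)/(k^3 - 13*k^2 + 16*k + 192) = (k^2 + 3*k - 10)/(k^2 - 16*k + 64)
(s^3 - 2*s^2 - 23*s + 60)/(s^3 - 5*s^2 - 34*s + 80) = (s^2 - 7*s + 12)/(s^2 - 10*s + 16)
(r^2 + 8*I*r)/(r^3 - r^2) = (r + 8*I)/(r*(r - 1))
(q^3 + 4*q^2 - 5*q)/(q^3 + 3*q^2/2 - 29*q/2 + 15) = 2*q*(q - 1)/(2*q^2 - 7*q + 6)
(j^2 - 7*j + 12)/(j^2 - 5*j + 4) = (j - 3)/(j - 1)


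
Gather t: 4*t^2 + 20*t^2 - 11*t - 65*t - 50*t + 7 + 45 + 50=24*t^2 - 126*t + 102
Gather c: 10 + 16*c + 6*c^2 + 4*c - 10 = 6*c^2 + 20*c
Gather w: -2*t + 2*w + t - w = -t + w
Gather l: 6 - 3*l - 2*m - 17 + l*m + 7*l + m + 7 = l*(m + 4) - m - 4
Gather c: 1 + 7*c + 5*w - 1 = 7*c + 5*w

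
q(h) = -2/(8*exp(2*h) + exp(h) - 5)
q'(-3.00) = 0.01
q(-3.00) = 0.41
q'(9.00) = 0.00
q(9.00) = 0.00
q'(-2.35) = 0.02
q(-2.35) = 0.41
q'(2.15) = 0.01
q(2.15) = -0.00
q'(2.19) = 0.01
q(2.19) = -0.00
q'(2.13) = 0.01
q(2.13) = -0.00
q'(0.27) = 0.57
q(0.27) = -0.20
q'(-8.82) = 0.00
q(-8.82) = 0.40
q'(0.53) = 0.24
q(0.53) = -0.10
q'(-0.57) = 3.23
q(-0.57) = 1.07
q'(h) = -2*(-16*exp(2*h) - exp(h))/(8*exp(2*h) + exp(h) - 5)^2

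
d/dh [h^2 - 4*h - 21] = 2*h - 4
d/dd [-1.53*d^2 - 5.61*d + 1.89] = -3.06*d - 5.61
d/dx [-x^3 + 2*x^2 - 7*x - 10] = -3*x^2 + 4*x - 7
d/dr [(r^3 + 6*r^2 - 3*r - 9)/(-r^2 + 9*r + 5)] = (-r^4 + 18*r^3 + 66*r^2 + 42*r + 66)/(r^4 - 18*r^3 + 71*r^2 + 90*r + 25)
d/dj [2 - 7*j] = -7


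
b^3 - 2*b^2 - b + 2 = (b - 2)*(b - 1)*(b + 1)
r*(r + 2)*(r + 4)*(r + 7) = r^4 + 13*r^3 + 50*r^2 + 56*r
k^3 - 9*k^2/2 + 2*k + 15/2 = (k - 3)*(k - 5/2)*(k + 1)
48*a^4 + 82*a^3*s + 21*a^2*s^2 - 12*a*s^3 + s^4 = (-8*a + s)*(-6*a + s)*(a + s)^2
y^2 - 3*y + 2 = (y - 2)*(y - 1)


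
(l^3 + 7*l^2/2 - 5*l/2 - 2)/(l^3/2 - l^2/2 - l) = (-2*l^3 - 7*l^2 + 5*l + 4)/(l*(-l^2 + l + 2))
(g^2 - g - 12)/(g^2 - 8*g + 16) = (g + 3)/(g - 4)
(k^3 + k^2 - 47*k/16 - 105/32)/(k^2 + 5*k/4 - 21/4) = (8*k^2 + 22*k + 15)/(8*(k + 3))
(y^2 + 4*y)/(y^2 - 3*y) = (y + 4)/(y - 3)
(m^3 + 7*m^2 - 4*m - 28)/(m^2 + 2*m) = m + 5 - 14/m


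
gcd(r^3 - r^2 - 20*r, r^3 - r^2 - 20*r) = r^3 - r^2 - 20*r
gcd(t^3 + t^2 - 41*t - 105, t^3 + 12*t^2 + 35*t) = t + 5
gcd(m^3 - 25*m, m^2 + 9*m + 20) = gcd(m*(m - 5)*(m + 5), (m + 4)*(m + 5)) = m + 5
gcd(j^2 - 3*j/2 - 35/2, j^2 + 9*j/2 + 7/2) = j + 7/2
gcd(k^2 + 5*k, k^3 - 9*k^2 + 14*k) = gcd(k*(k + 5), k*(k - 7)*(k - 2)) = k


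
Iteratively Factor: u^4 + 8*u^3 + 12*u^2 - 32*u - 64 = (u + 4)*(u^3 + 4*u^2 - 4*u - 16) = (u + 2)*(u + 4)*(u^2 + 2*u - 8) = (u - 2)*(u + 2)*(u + 4)*(u + 4)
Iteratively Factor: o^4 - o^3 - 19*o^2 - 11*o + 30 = (o + 2)*(o^3 - 3*o^2 - 13*o + 15) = (o - 1)*(o + 2)*(o^2 - 2*o - 15) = (o - 1)*(o + 2)*(o + 3)*(o - 5)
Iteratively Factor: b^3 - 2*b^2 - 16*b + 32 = (b + 4)*(b^2 - 6*b + 8) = (b - 4)*(b + 4)*(b - 2)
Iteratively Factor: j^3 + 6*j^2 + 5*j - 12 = (j + 4)*(j^2 + 2*j - 3) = (j + 3)*(j + 4)*(j - 1)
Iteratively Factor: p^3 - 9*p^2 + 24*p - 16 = (p - 4)*(p^2 - 5*p + 4) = (p - 4)^2*(p - 1)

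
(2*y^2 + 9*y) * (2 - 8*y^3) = -16*y^5 - 72*y^4 + 4*y^2 + 18*y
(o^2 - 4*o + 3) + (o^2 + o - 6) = 2*o^2 - 3*o - 3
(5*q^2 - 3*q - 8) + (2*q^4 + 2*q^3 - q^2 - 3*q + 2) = 2*q^4 + 2*q^3 + 4*q^2 - 6*q - 6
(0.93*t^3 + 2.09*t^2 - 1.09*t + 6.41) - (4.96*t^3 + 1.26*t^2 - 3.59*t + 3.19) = -4.03*t^3 + 0.83*t^2 + 2.5*t + 3.22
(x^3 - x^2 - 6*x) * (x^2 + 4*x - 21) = x^5 + 3*x^4 - 31*x^3 - 3*x^2 + 126*x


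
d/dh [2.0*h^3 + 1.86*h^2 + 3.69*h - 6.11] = 6.0*h^2 + 3.72*h + 3.69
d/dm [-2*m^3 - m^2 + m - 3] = -6*m^2 - 2*m + 1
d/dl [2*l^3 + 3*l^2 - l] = 6*l^2 + 6*l - 1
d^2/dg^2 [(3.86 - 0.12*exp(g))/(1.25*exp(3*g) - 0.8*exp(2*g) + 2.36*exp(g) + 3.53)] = (-0.75*exp(6*g) + 54.64125*exp(5*g) - 41.1208*exp(4*g) + 39.31254*exp(3*g) - 177.18657*exp(2*g) + 66.100912*exp(g) - 33.652196)*exp(g)/(1.953125*exp(9*g) - 3.75*exp(8*g) + 13.4625*exp(7*g) + 1.874875*exp(6*g) + 4.2372*exp(5*g) + 55.89156*exp(4*g) + 19.884791*exp(3*g) + 29.075904*exp(2*g) + 88.223172*exp(g) + 43.986977)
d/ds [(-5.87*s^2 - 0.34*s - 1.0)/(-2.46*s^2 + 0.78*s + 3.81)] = (-5.415*s^2 - 49.6494*s - 0.5154)/(6.0516*s^4 - 3.8376*s^3 - 18.1368*s^2 + 5.9436*s + 14.5161)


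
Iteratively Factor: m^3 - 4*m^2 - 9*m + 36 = (m - 3)*(m^2 - m - 12) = (m - 3)*(m + 3)*(m - 4)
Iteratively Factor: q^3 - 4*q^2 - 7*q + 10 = (q - 1)*(q^2 - 3*q - 10) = (q - 1)*(q + 2)*(q - 5)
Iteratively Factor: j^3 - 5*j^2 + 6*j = (j - 3)*(j^2 - 2*j) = j*(j - 3)*(j - 2)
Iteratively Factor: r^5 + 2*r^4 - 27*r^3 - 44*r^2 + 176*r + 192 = (r + 4)*(r^4 - 2*r^3 - 19*r^2 + 32*r + 48) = (r + 4)^2*(r^3 - 6*r^2 + 5*r + 12) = (r - 3)*(r + 4)^2*(r^2 - 3*r - 4) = (r - 4)*(r - 3)*(r + 4)^2*(r + 1)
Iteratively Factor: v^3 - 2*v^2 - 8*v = (v - 4)*(v^2 + 2*v) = v*(v - 4)*(v + 2)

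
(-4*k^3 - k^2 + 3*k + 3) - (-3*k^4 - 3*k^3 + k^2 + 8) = 3*k^4 - k^3 - 2*k^2 + 3*k - 5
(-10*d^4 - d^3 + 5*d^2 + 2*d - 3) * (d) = -10*d^5 - d^4 + 5*d^3 + 2*d^2 - 3*d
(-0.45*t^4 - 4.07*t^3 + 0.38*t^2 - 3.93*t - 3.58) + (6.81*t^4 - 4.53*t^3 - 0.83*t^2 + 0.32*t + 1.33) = 6.36*t^4 - 8.6*t^3 - 0.45*t^2 - 3.61*t - 2.25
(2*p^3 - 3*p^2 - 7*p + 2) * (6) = 12*p^3 - 18*p^2 - 42*p + 12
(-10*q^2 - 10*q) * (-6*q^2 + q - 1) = 60*q^4 + 50*q^3 + 10*q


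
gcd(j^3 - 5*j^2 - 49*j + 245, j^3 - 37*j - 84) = j - 7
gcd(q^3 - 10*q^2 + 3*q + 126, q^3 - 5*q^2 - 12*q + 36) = q^2 - 3*q - 18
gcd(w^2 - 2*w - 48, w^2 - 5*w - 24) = w - 8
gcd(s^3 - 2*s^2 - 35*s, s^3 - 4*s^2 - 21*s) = s^2 - 7*s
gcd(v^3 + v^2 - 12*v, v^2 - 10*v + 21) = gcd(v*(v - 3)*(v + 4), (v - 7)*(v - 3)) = v - 3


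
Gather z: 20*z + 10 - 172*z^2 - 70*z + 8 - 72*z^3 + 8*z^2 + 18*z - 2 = -72*z^3 - 164*z^2 - 32*z + 16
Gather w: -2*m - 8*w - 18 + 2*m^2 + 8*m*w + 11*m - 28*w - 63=2*m^2 + 9*m + w*(8*m - 36) - 81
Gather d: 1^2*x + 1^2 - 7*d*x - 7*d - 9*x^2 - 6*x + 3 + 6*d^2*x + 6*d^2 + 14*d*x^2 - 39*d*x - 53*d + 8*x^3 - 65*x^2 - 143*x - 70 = d^2*(6*x + 6) + d*(14*x^2 - 46*x - 60) + 8*x^3 - 74*x^2 - 148*x - 66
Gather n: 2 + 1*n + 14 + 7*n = 8*n + 16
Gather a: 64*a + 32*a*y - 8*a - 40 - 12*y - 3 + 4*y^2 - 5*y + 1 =a*(32*y + 56) + 4*y^2 - 17*y - 42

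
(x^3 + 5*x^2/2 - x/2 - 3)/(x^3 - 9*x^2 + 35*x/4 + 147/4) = 2*(x^2 + x - 2)/(2*x^2 - 21*x + 49)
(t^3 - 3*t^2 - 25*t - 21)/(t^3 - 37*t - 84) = (t + 1)/(t + 4)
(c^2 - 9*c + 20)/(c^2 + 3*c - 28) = (c - 5)/(c + 7)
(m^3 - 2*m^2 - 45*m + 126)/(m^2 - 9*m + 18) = m + 7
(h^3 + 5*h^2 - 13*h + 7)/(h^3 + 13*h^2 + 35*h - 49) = (h - 1)/(h + 7)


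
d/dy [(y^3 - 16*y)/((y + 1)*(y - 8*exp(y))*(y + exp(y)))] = (y*(16 - y^2)*(y - 8*exp(y))*(y + exp(y)) - y*(y + 1)*(y - 8*exp(y))*(y^2 - 16)*(exp(y) + 1) + y*(y + 1)*(y + exp(y))*(y^2 - 16)*(8*exp(y) - 1) + (y + 1)*(y - 8*exp(y))*(y + exp(y))*(3*y^2 - 16))/((y + 1)^2*(y - 8*exp(y))^2*(y + exp(y))^2)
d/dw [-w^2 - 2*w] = -2*w - 2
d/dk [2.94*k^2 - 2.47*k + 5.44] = 5.88*k - 2.47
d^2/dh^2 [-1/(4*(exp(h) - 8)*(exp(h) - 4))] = (-exp(3*h) + 9*exp(2*h) - 4*exp(h) - 96)*exp(h)/(exp(6*h) - 36*exp(5*h) + 528*exp(4*h) - 4032*exp(3*h) + 16896*exp(2*h) - 36864*exp(h) + 32768)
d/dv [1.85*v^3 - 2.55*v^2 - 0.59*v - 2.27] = 5.55*v^2 - 5.1*v - 0.59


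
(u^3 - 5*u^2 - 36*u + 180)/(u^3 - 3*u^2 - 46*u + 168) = (u^2 + u - 30)/(u^2 + 3*u - 28)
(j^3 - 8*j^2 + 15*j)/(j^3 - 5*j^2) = (j - 3)/j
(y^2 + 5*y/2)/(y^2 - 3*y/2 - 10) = y/(y - 4)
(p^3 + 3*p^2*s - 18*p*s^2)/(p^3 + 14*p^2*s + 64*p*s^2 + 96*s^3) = p*(p - 3*s)/(p^2 + 8*p*s + 16*s^2)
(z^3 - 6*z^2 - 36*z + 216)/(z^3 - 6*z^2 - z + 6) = (z^2 - 36)/(z^2 - 1)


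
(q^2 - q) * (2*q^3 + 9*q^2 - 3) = 2*q^5 + 7*q^4 - 9*q^3 - 3*q^2 + 3*q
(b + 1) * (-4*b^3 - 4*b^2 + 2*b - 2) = -4*b^4 - 8*b^3 - 2*b^2 - 2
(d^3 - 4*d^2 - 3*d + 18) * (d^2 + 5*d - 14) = d^5 + d^4 - 37*d^3 + 59*d^2 + 132*d - 252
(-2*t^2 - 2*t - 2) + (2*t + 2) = -2*t^2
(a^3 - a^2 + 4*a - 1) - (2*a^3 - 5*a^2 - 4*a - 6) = -a^3 + 4*a^2 + 8*a + 5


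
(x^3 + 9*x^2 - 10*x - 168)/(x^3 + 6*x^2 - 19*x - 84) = (x + 6)/(x + 3)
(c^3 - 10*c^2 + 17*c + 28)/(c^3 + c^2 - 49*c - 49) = (c - 4)/(c + 7)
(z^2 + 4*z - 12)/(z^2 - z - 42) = (z - 2)/(z - 7)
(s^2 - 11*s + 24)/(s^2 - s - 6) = (s - 8)/(s + 2)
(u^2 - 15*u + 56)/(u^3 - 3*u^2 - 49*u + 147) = (u - 8)/(u^2 + 4*u - 21)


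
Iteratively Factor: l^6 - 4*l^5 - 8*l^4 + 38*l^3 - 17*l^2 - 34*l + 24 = (l - 4)*(l^5 - 8*l^3 + 6*l^2 + 7*l - 6) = (l - 4)*(l + 3)*(l^4 - 3*l^3 + l^2 + 3*l - 2) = (l - 4)*(l + 1)*(l + 3)*(l^3 - 4*l^2 + 5*l - 2) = (l - 4)*(l - 1)*(l + 1)*(l + 3)*(l^2 - 3*l + 2) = (l - 4)*(l - 2)*(l - 1)*(l + 1)*(l + 3)*(l - 1)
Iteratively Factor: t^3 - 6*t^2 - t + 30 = (t - 5)*(t^2 - t - 6) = (t - 5)*(t + 2)*(t - 3)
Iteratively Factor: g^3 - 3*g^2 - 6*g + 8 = (g - 1)*(g^2 - 2*g - 8) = (g - 1)*(g + 2)*(g - 4)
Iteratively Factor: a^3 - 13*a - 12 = (a + 3)*(a^2 - 3*a - 4) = (a + 1)*(a + 3)*(a - 4)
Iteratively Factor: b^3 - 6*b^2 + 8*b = (b - 4)*(b^2 - 2*b) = b*(b - 4)*(b - 2)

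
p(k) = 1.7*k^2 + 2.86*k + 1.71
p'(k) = 3.4*k + 2.86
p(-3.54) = 12.89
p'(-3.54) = -9.18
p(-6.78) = 60.47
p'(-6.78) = -20.19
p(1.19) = 7.52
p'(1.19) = 6.91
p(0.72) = 4.65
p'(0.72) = 5.31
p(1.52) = 9.98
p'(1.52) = 8.03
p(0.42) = 3.21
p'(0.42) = 4.29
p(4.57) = 50.28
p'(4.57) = 18.40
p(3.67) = 35.10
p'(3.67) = 15.34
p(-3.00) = 8.43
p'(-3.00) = -7.34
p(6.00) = 80.07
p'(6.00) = 23.26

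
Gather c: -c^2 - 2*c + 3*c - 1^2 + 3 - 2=-c^2 + c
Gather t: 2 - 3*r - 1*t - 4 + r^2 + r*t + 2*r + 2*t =r^2 - r + t*(r + 1) - 2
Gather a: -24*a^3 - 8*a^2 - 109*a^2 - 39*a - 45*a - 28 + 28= -24*a^3 - 117*a^2 - 84*a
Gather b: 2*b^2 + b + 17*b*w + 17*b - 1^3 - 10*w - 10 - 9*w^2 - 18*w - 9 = 2*b^2 + b*(17*w + 18) - 9*w^2 - 28*w - 20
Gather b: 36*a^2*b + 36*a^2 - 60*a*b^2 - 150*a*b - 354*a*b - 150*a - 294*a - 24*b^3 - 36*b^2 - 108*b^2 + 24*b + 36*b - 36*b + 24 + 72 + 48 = 36*a^2 - 444*a - 24*b^3 + b^2*(-60*a - 144) + b*(36*a^2 - 504*a + 24) + 144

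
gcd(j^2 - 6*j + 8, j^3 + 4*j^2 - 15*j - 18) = 1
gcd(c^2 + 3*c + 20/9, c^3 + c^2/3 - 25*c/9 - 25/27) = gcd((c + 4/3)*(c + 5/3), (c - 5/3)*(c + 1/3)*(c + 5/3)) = c + 5/3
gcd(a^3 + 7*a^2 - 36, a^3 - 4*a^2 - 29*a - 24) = a + 3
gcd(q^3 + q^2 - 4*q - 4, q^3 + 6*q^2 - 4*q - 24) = q^2 - 4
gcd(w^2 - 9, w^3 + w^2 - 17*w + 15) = w - 3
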